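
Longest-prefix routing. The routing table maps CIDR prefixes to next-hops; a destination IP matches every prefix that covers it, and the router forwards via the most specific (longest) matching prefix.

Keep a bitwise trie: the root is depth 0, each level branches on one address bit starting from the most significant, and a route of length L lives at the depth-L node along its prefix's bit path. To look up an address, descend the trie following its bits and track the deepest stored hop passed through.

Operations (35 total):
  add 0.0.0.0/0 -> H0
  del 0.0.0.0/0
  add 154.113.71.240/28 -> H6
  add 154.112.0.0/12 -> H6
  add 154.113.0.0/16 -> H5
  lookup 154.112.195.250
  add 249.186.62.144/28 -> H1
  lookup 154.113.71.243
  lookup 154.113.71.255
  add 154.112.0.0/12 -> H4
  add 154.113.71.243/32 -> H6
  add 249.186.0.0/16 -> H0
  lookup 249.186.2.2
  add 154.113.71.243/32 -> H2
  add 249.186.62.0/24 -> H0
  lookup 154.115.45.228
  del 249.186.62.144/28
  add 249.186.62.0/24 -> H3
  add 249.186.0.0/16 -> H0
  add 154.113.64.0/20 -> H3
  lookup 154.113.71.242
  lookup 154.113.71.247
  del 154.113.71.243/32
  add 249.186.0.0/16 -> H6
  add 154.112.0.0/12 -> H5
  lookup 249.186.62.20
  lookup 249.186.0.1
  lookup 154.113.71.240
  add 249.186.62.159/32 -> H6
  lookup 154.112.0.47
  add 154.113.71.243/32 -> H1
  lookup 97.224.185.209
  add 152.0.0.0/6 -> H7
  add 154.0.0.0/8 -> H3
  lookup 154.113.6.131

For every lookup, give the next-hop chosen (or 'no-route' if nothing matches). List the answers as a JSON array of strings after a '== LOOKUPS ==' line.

Process each operation:
  + 0.0.0.0/0 (H0) depth=0
  del 0.0.0.0/0 (clear depth 0)
  + 154.113.71.240/28 (H6) depth=28
  + 154.112.0.0/12 (H6) depth=12
  + 154.113.0.0/16 (H5) depth=16
  ? 154.112.195.250  path d0:-→d1:-→d2:-→d3:-→d4:-→d5:-→d6:-→d7:-→d8:-→d9:-→d10:-→d11:-→d12:H6→d13:-→d14:-→d15:-  best=H6
  + 249.186.62.144/28 (H1) depth=28
  ? 154.113.71.243  path d0:-→d1:-→d2:-→d3:-→d4:-→d5:-→d6:-→d7:-→d8:-→d9:-→d10:-→d11:-→d12:H6→d13:-→d14:-→d15:-→d16:H5→d17:-→d18:-→d19:-→d20:-→d21:-→d22:-→d23:-→d24:-→d25:-→d26:-→d27:-→d28:H6  best=H6
  ? 154.113.71.255  path d0:-→d1:-→d2:-→d3:-→d4:-→d5:-→d6:-→d7:-→d8:-→d9:-→d10:-→d11:-→d12:H6→d13:-→d14:-→d15:-→d16:H5→d17:-→d18:-→d19:-→d20:-→d21:-→d22:-→d23:-→d24:-→d25:-→d26:-→d27:-→d28:H6  best=H6
  + 154.112.0.0/12 (H4) depth=12
  + 154.113.71.243/32 (H6) depth=32
  + 249.186.0.0/16 (H0) depth=16
  ? 249.186.2.2  path d0:-→d1:-→d2:-→d3:-→d4:-→d5:-→d6:-→d7:-→d8:-→d9:-→d10:-→d11:-→d12:-→d13:-→d14:-→d15:-→d16:H0→d17:-→d18:-  best=H0
  + 154.113.71.243/32 (H2) depth=32
  + 249.186.62.0/24 (H0) depth=24
  ? 154.115.45.228  path d0:-→d1:-→d2:-→d3:-→d4:-→d5:-→d6:-→d7:-→d8:-→d9:-→d10:-→d11:-→d12:H4→d13:-→d14:-  best=H4
  del 249.186.62.144/28 (clear depth 28)
  + 249.186.62.0/24 (H3) depth=24
  + 249.186.0.0/16 (H0) depth=16
  + 154.113.64.0/20 (H3) depth=20
  ? 154.113.71.242  path d0:-→d1:-→d2:-→d3:-→d4:-→d5:-→d6:-→d7:-→d8:-→d9:-→d10:-→d11:-→d12:H4→d13:-→d14:-→d15:-→d16:H5→d17:-→d18:-→d19:-→d20:H3→d21:-→d22:-→d23:-→d24:-→d25:-→d26:-→d27:-→d28:H6→d29:-→d30:-→d31:-  best=H6
  ? 154.113.71.247  path d0:-→d1:-→d2:-→d3:-→d4:-→d5:-→d6:-→d7:-→d8:-→d9:-→d10:-→d11:-→d12:H4→d13:-→d14:-→d15:-→d16:H5→d17:-→d18:-→d19:-→d20:H3→d21:-→d22:-→d23:-→d24:-→d25:-→d26:-→d27:-→d28:H6→d29:-  best=H6
  del 154.113.71.243/32 (clear depth 32)
  + 249.186.0.0/16 (H6) depth=16
  + 154.112.0.0/12 (H5) depth=12
  ? 249.186.62.20  path d0:-→d1:-→d2:-→d3:-→d4:-→d5:-→d6:-→d7:-→d8:-→d9:-→d10:-→d11:-→d12:-→d13:-→d14:-→d15:-→d16:H6→d17:-→d18:-→d19:-→d20:-→d21:-→d22:-→d23:-→d24:H3  best=H3
  ? 249.186.0.1  path d0:-→d1:-→d2:-→d3:-→d4:-→d5:-→d6:-→d7:-→d8:-→d9:-→d10:-→d11:-→d12:-→d13:-→d14:-→d15:-→d16:H6→d17:-→d18:-  best=H6
  ? 154.113.71.240  path d0:-→d1:-→d2:-→d3:-→d4:-→d5:-→d6:-→d7:-→d8:-→d9:-→d10:-→d11:-→d12:H5→d13:-→d14:-→d15:-→d16:H5→d17:-→d18:-→d19:-→d20:H3→d21:-→d22:-→d23:-→d24:-→d25:-→d26:-→d27:-→d28:H6→d29:-→d30:-  best=H6
  + 249.186.62.159/32 (H6) depth=32
  ? 154.112.0.47  path d0:-→d1:-→d2:-→d3:-→d4:-→d5:-→d6:-→d7:-→d8:-→d9:-→d10:-→d11:-→d12:H5→d13:-→d14:-→d15:-  best=H5
  + 154.113.71.243/32 (H1) depth=32
  ? 97.224.185.209  path d0:-  best=no-route
  + 152.0.0.0/6 (H7) depth=6
  + 154.0.0.0/8 (H3) depth=8
  ? 154.113.6.131  path d0:-→d1:-→d2:-→d3:-→d4:-→d5:-→d6:H7→d7:-→d8:H3→d9:-→d10:-→d11:-→d12:H5→d13:-→d14:-→d15:-→d16:H5→d17:-  best=H5

== LOOKUPS ==
["H6","H6","H6","H0","H4","H6","H6","H3","H6","H6","H5","no-route","H5"]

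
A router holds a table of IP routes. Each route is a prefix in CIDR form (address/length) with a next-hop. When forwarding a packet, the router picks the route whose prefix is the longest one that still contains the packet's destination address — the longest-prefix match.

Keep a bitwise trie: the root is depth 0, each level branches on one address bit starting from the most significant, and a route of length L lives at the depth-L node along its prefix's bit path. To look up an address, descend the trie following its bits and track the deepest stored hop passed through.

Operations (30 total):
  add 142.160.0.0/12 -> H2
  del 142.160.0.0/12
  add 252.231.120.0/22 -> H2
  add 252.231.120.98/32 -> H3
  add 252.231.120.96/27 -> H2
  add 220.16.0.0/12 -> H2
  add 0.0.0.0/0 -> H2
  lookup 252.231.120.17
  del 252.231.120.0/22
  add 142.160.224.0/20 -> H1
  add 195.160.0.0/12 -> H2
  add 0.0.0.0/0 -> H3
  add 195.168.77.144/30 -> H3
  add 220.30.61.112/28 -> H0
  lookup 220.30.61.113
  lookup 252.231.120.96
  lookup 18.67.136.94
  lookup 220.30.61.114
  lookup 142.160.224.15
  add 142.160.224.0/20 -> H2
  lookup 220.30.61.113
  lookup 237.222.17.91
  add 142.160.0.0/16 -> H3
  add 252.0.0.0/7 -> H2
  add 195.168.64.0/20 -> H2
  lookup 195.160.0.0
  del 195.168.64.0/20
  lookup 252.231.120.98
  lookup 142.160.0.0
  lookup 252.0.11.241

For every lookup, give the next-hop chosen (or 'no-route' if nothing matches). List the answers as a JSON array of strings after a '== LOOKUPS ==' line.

Apply in order:
  add 142.160.0.0/12 -> H2 at depth 12
  del 142.160.0.0/12 (clear depth 12)
  add 252.231.120.0/22 -> H2 at depth 22
  add 252.231.120.98/32 -> H3 at depth 32
  add 252.231.120.96/27 -> H2 at depth 27
  add 220.16.0.0/12 -> H2 at depth 12
  add 0.0.0.0/0 -> H2 at depth 0
  lookup 252.231.120.17: bits 1111110011100111011110000 walk d0:H2→d1:-→d2:-→d3:-→d4:-→d5:-→d6:-→d7:-→d8:-→d9:-→d10:-→d11:-→d12:-→d13:-→d14:-→d15:-→d16:-→d17:-→d18:-→d19:-→d20:-→d21:-→d22:H2→d23:-→d24:-→d25:- -> H2
  del 252.231.120.0/22 (clear depth 22)
  add 142.160.224.0/20 -> H1 at depth 20
  add 195.160.0.0/12 -> H2 at depth 12
  add 0.0.0.0/0 -> H3 at depth 0
  add 195.168.77.144/30 -> H3 at depth 30
  add 220.30.61.112/28 -> H0 at depth 28
  lookup 220.30.61.113: bits 1101110000011110001111010111 walk d0:H3→d1:-→d2:-→d3:-→d4:-→d5:-→d6:-→d7:-→d8:-→d9:-→d10:-→d11:-→d12:H2→d13:-→d14:-→d15:-→d16:-→d17:-→d18:-→d19:-→d20:-→d21:-→d22:-→d23:-→d24:-→d25:-→d26:-→d27:-→d28:H0 -> H0
  lookup 252.231.120.96: bits 111111001110011101111000011000 walk d0:H3→d1:-→d2:-→d3:-→d4:-→d5:-→d6:-→d7:-→d8:-→d9:-→d10:-→d11:-→d12:-→d13:-→d14:-→d15:-→d16:-→d17:-→d18:-→d19:-→d20:-→d21:-→d22:-→d23:-→d24:-→d25:-→d26:-→d27:H2→d28:-→d29:-→d30:- -> H2
  lookup 18.67.136.94: bits ε walk d0:H3 -> H3
  lookup 220.30.61.114: bits 1101110000011110001111010111 walk d0:H3→d1:-→d2:-→d3:-→d4:-→d5:-→d6:-→d7:-→d8:-→d9:-→d10:-→d11:-→d12:H2→d13:-→d14:-→d15:-→d16:-→d17:-→d18:-→d19:-→d20:-→d21:-→d22:-→d23:-→d24:-→d25:-→d26:-→d27:-→d28:H0 -> H0
  lookup 142.160.224.15: bits 10001110101000001110 walk d0:H3→d1:-→d2:-→d3:-→d4:-→d5:-→d6:-→d7:-→d8:-→d9:-→d10:-→d11:-→d12:-→d13:-→d14:-→d15:-→d16:-→d17:-→d18:-→d19:-→d20:H1 -> H1
  add 142.160.224.0/20 -> H2 at depth 20
  lookup 220.30.61.113: bits 1101110000011110001111010111 walk d0:H3→d1:-→d2:-→d3:-→d4:-→d5:-→d6:-→d7:-→d8:-→d9:-→d10:-→d11:-→d12:H2→d13:-→d14:-→d15:-→d16:-→d17:-→d18:-→d19:-→d20:-→d21:-→d22:-→d23:-→d24:-→d25:-→d26:-→d27:-→d28:H0 -> H0
  lookup 237.222.17.91: bits 111 walk d0:H3→d1:-→d2:-→d3:- -> H3
  add 142.160.0.0/16 -> H3 at depth 16
  add 252.0.0.0/7 -> H2 at depth 7
  add 195.168.64.0/20 -> H2 at depth 20
  lookup 195.160.0.0: bits 110000111010 walk d0:H3→d1:-→d2:-→d3:-→d4:-→d5:-→d6:-→d7:-→d8:-→d9:-→d10:-→d11:-→d12:H2 -> H2
  del 195.168.64.0/20 (clear depth 20)
  lookup 252.231.120.98: bits 11111100111001110111100001100010 walk d0:H3→d1:-→d2:-→d3:-→d4:-→d5:-→d6:-→d7:H2→d8:-→d9:-→d10:-→d11:-→d12:-→d13:-→d14:-→d15:-→d16:-→d17:-→d18:-→d19:-→d20:-→d21:-→d22:-→d23:-→d24:-→d25:-→d26:-→d27:H2→d28:-→d29:-→d30:-→d31:-→d32:H3 -> H3
  lookup 142.160.0.0: bits 1000111010100000 walk d0:H3→d1:-→d2:-→d3:-→d4:-→d5:-→d6:-→d7:-→d8:-→d9:-→d10:-→d11:-→d12:-→d13:-→d14:-→d15:-→d16:H3 -> H3
  lookup 252.0.11.241: bits 11111100 walk d0:H3→d1:-→d2:-→d3:-→d4:-→d5:-→d6:-→d7:H2→d8:- -> H2

== LOOKUPS ==
["H2","H0","H2","H3","H0","H1","H0","H3","H2","H3","H3","H2"]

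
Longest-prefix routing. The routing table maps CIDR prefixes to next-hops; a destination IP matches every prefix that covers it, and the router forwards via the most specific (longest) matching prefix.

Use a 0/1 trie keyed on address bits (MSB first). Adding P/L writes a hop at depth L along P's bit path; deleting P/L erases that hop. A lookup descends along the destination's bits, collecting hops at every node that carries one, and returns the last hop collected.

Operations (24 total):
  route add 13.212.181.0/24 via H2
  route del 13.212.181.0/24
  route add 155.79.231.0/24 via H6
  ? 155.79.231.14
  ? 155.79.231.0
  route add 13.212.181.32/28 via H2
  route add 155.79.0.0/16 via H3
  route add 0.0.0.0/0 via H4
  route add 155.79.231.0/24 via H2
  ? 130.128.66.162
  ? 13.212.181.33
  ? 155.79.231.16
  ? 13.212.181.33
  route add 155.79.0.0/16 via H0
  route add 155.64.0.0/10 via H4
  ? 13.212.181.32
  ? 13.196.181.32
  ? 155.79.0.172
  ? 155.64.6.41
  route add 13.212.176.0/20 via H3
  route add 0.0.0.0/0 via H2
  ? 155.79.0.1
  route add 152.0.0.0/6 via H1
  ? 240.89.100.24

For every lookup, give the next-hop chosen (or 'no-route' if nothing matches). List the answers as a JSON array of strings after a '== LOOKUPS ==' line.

Process each operation:
  + 13.212.181.0/24 (H2) depth=24
  - 13.212.181.0/24 clear@24
  + 155.79.231.0/24 (H6) depth=24
  Q 155.79.231.14: descend 100110110100111111100111 ; hops seen [H6] ; pick H6
  Q 155.79.231.0: descend 100110110100111111100111 ; hops seen [H6] ; pick H6
  + 13.212.181.32/28 (H2) depth=28
  + 155.79.0.0/16 (H3) depth=16
  + 0.0.0.0/0 (H4) depth=0
  + 155.79.231.0/24 (H2) depth=24
  Q 130.128.66.162: descend 100 ; hops seen [H4] ; pick H4
  Q 13.212.181.33: descend 0000110111010100101101010010 ; hops seen [H4,H2] ; pick H2
  Q 155.79.231.16: descend 100110110100111111100111 ; hops seen [H4,H3,H2] ; pick H2
  Q 13.212.181.33: descend 0000110111010100101101010010 ; hops seen [H4,H2] ; pick H2
  + 155.79.0.0/16 (H0) depth=16
  + 155.64.0.0/10 (H4) depth=10
  Q 13.212.181.32: descend 0000110111010100101101010010 ; hops seen [H4,H2] ; pick H2
  Q 13.196.181.32: descend 00001101110 ; hops seen [H4] ; pick H4
  Q 155.79.0.172: descend 1001101101001111 ; hops seen [H4,H4,H0] ; pick H0
  Q 155.64.6.41: descend 100110110100 ; hops seen [H4,H4] ; pick H4
  + 13.212.176.0/20 (H3) depth=20
  + 0.0.0.0/0 (H2) depth=0
  Q 155.79.0.1: descend 1001101101001111 ; hops seen [H2,H4,H0] ; pick H0
  + 152.0.0.0/6 (H1) depth=6
  Q 240.89.100.24: descend 1 ; hops seen [H2] ; pick H2

== LOOKUPS ==
["H6","H6","H4","H2","H2","H2","H2","H4","H0","H4","H0","H2"]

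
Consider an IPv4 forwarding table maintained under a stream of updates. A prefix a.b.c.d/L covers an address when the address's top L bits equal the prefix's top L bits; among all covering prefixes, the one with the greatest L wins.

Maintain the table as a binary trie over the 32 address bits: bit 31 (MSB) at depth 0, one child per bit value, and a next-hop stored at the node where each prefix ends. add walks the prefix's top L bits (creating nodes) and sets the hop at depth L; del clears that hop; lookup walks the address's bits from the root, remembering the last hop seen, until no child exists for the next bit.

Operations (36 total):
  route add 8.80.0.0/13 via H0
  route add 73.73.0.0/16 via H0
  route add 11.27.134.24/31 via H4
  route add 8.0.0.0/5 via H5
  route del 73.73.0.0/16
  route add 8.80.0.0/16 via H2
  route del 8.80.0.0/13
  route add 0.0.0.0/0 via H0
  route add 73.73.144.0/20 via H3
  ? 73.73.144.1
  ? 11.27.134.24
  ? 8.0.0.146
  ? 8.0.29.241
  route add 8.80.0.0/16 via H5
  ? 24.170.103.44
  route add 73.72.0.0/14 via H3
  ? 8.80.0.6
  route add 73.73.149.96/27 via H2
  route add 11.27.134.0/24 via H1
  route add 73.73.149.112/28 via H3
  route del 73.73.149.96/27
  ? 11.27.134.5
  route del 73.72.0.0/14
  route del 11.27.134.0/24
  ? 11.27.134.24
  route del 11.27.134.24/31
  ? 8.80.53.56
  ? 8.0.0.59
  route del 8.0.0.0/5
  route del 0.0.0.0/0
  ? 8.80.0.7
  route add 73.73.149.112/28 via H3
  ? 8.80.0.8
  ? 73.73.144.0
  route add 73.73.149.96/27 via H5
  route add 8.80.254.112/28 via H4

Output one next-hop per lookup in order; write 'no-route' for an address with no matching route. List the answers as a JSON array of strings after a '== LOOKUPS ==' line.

Trace:
  + 8.80.0.0/13 (H0) depth=13
  + 73.73.0.0/16 (H0) depth=16
  + 11.27.134.24/31 (H4) depth=31
  + 8.0.0.0/5 (H5) depth=5
  del 73.73.0.0/16 (clear depth 16)
  + 8.80.0.0/16 (H2) depth=16
  del 8.80.0.0/13 (clear depth 13)
  + 0.0.0.0/0 (H0) depth=0
  + 73.73.144.0/20 (H3) depth=20
  ? 73.73.144.1  path d0:H0→d1:-→d2:-→d3:-→d4:-→d5:-→d6:-→d7:-→d8:-→d9:-→d10:-→d11:-→d12:-→d13:-→d14:-→d15:-→d16:-→d17:-→d18:-→d19:-→d20:H3  best=H3
  ? 11.27.134.24  path d0:H0→d1:-→d2:-→d3:-→d4:-→d5:H5→d6:-→d7:-→d8:-→d9:-→d10:-→d11:-→d12:-→d13:-→d14:-→d15:-→d16:-→d17:-→d18:-→d19:-→d20:-→d21:-→d22:-→d23:-→d24:-→d25:-→d26:-→d27:-→d28:-→d29:-→d30:-→d31:H4  best=H4
  ? 8.0.0.146  path d0:H0→d1:-→d2:-→d3:-→d4:-→d5:H5→d6:-→d7:-→d8:-→d9:-  best=H5
  ? 8.0.29.241  path d0:H0→d1:-→d2:-→d3:-→d4:-→d5:H5→d6:-→d7:-→d8:-→d9:-  best=H5
  + 8.80.0.0/16 (H5) depth=16
  ? 24.170.103.44  path d0:H0→d1:-→d2:-→d3:-  best=H0
  + 73.72.0.0/14 (H3) depth=14
  ? 8.80.0.6  path d0:H0→d1:-→d2:-→d3:-→d4:-→d5:H5→d6:-→d7:-→d8:-→d9:-→d10:-→d11:-→d12:-→d13:-→d14:-→d15:-→d16:H5  best=H5
  + 73.73.149.96/27 (H2) depth=27
  + 11.27.134.0/24 (H1) depth=24
  + 73.73.149.112/28 (H3) depth=28
  del 73.73.149.96/27 (clear depth 27)
  ? 11.27.134.5  path d0:H0→d1:-→d2:-→d3:-→d4:-→d5:H5→d6:-→d7:-→d8:-→d9:-→d10:-→d11:-→d12:-→d13:-→d14:-→d15:-→d16:-→d17:-→d18:-→d19:-→d20:-→d21:-→d22:-→d23:-→d24:H1→d25:-→d26:-→d27:-  best=H1
  del 73.72.0.0/14 (clear depth 14)
  del 11.27.134.0/24 (clear depth 24)
  ? 11.27.134.24  path d0:H0→d1:-→d2:-→d3:-→d4:-→d5:H5→d6:-→d7:-→d8:-→d9:-→d10:-→d11:-→d12:-→d13:-→d14:-→d15:-→d16:-→d17:-→d18:-→d19:-→d20:-→d21:-→d22:-→d23:-→d24:-→d25:-→d26:-→d27:-→d28:-→d29:-→d30:-→d31:H4  best=H4
  del 11.27.134.24/31 (clear depth 31)
  ? 8.80.53.56  path d0:H0→d1:-→d2:-→d3:-→d4:-→d5:H5→d6:-→d7:-→d8:-→d9:-→d10:-→d11:-→d12:-→d13:-→d14:-→d15:-→d16:H5  best=H5
  ? 8.0.0.59  path d0:H0→d1:-→d2:-→d3:-→d4:-→d5:H5→d6:-→d7:-→d8:-→d9:-  best=H5
  del 8.0.0.0/5 (clear depth 5)
  del 0.0.0.0/0 (clear depth 0)
  ? 8.80.0.7  path d0:-→d1:-→d2:-→d3:-→d4:-→d5:-→d6:-→d7:-→d8:-→d9:-→d10:-→d11:-→d12:-→d13:-→d14:-→d15:-→d16:H5  best=H5
  + 73.73.149.112/28 (H3) depth=28
  ? 8.80.0.8  path d0:-→d1:-→d2:-→d3:-→d4:-→d5:-→d6:-→d7:-→d8:-→d9:-→d10:-→d11:-→d12:-→d13:-→d14:-→d15:-→d16:H5  best=H5
  ? 73.73.144.0  path d0:-→d1:-→d2:-→d3:-→d4:-→d5:-→d6:-→d7:-→d8:-→d9:-→d10:-→d11:-→d12:-→d13:-→d14:-→d15:-→d16:-→d17:-→d18:-→d19:-→d20:H3→d21:-  best=H3
  + 73.73.149.96/27 (H5) depth=27
  + 8.80.254.112/28 (H4) depth=28

== LOOKUPS ==
["H3","H4","H5","H5","H0","H5","H1","H4","H5","H5","H5","H5","H3"]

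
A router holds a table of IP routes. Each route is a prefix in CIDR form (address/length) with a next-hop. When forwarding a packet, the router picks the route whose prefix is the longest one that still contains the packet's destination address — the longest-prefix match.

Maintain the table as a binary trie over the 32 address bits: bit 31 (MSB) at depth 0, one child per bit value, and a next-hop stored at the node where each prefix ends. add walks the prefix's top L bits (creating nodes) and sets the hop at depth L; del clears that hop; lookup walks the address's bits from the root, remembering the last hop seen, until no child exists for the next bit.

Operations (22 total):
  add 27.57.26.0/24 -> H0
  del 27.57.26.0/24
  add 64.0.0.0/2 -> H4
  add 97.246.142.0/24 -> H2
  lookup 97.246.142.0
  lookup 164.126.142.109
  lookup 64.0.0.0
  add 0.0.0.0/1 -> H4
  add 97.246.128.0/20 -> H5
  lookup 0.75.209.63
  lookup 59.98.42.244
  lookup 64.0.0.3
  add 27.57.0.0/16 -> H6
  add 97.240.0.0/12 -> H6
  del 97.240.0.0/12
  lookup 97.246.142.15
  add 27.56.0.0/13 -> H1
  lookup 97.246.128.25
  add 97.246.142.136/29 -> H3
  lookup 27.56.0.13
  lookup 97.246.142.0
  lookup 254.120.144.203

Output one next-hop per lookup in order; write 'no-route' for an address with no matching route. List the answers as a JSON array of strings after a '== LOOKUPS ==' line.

Apply in order:
  + 27.57.26.0/24 (H0) depth=24
  - 27.57.26.0/24 clear@24
  + 64.0.0.0/2 (H4) depth=2
  + 97.246.142.0/24 (H2) depth=24
  Q 97.246.142.0: descend 011000011111011010001110 ; hops seen [H4,H2] ; pick H2
  Q 164.126.142.109: descend ε ; hops seen [∅] ; pick no-route
  Q 64.0.0.0: descend 01 ; hops seen [H4] ; pick H4
  + 0.0.0.0/1 (H4) depth=1
  + 97.246.128.0/20 (H5) depth=20
  Q 0.75.209.63: descend 000 ; hops seen [H4] ; pick H4
  Q 59.98.42.244: descend 00 ; hops seen [H4] ; pick H4
  Q 64.0.0.3: descend 01 ; hops seen [H4,H4] ; pick H4
  + 27.57.0.0/16 (H6) depth=16
  + 97.240.0.0/12 (H6) depth=12
  - 97.240.0.0/12 clear@12
  Q 97.246.142.15: descend 011000011111011010001110 ; hops seen [H4,H4,H5,H2] ; pick H2
  + 27.56.0.0/13 (H1) depth=13
  Q 97.246.128.25: descend 01100001111101101000 ; hops seen [H4,H4,H5] ; pick H5
  + 97.246.142.136/29 (H3) depth=29
  Q 27.56.0.13: descend 000110110011100 ; hops seen [H4,H1] ; pick H1
  Q 97.246.142.0: descend 011000011111011010001110 ; hops seen [H4,H4,H5,H2] ; pick H2
  Q 254.120.144.203: descend ε ; hops seen [∅] ; pick no-route

== LOOKUPS ==
["H2","no-route","H4","H4","H4","H4","H2","H5","H1","H2","no-route"]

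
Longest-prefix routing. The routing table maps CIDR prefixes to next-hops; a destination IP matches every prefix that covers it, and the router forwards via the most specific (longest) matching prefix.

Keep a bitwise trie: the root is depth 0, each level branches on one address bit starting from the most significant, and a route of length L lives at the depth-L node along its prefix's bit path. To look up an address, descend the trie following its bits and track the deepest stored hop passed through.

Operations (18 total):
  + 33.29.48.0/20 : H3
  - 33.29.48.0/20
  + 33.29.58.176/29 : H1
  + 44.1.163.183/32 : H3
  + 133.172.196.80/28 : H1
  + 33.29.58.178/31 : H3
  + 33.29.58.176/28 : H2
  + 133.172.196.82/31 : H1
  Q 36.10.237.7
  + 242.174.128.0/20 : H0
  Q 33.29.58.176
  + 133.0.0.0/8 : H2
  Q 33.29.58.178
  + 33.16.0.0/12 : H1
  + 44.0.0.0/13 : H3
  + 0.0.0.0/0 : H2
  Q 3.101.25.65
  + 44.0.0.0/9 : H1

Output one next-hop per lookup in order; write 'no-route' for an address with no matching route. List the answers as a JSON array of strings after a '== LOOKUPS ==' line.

Process each operation:
  + 33.29.48.0/20 (H3) depth=20
  del 33.29.48.0/20 (clear depth 20)
  + 33.29.58.176/29 (H1) depth=29
  + 44.1.163.183/32 (H3) depth=32
  + 133.172.196.80/28 (H1) depth=28
  + 33.29.58.178/31 (H3) depth=31
  + 33.29.58.176/28 (H2) depth=28
  + 133.172.196.82/31 (H1) depth=31
  lookup 36.10.237.7: bits 00100 walk d0:-→d1:-→d2:-→d3:-→d4:-→d5:- -> no-route
  + 242.174.128.0/20 (H0) depth=20
  lookup 33.29.58.176: bits 001000010001110100111010101100 walk d0:-→d1:-→d2:-→d3:-→d4:-→d5:-→d6:-→d7:-→d8:-→d9:-→d10:-→d11:-→d12:-→d13:-→d14:-→d15:-→d16:-→d17:-→d18:-→d19:-→d20:-→d21:-→d22:-→d23:-→d24:-→d25:-→d26:-→d27:-→d28:H2→d29:H1→d30:- -> H1
  + 133.0.0.0/8 (H2) depth=8
  lookup 33.29.58.178: bits 0010000100011101001110101011001 walk d0:-→d1:-→d2:-→d3:-→d4:-→d5:-→d6:-→d7:-→d8:-→d9:-→d10:-→d11:-→d12:-→d13:-→d14:-→d15:-→d16:-→d17:-→d18:-→d19:-→d20:-→d21:-→d22:-→d23:-→d24:-→d25:-→d26:-→d27:-→d28:H2→d29:H1→d30:-→d31:H3 -> H3
  + 33.16.0.0/12 (H1) depth=12
  + 44.0.0.0/13 (H3) depth=13
  + 0.0.0.0/0 (H2) depth=0
  lookup 3.101.25.65: bits 00 walk d0:H2→d1:-→d2:- -> H2
  + 44.0.0.0/9 (H1) depth=9

== LOOKUPS ==
["no-route","H1","H3","H2"]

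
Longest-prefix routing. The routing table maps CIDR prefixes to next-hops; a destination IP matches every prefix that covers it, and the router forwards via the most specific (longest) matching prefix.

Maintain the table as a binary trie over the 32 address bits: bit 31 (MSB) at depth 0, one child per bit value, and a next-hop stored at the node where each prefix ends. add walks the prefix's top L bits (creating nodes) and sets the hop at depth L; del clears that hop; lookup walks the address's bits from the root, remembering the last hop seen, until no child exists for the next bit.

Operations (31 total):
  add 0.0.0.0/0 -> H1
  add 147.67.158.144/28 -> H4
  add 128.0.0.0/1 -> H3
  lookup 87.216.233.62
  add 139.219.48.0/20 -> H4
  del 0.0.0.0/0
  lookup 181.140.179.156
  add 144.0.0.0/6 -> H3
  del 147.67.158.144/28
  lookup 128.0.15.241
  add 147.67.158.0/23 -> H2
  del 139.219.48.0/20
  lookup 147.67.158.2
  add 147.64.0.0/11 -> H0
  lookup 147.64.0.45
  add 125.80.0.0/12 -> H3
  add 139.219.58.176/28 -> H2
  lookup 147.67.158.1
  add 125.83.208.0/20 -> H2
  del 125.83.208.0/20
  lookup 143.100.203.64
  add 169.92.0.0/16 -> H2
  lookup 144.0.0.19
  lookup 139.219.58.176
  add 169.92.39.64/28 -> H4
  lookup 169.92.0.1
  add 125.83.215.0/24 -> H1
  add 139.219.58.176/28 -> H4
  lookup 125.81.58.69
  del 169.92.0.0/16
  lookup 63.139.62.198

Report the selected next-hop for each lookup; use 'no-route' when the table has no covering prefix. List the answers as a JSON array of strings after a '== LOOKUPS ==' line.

Apply in order:
  add 0.0.0.0/0 -> H1 at depth 0
  add 147.67.158.144/28 -> H4 at depth 28
  add 128.0.0.0/1 -> H3 at depth 1
  lookup 87.216.233.62: bits ε walk d0:H1 -> H1
  add 139.219.48.0/20 -> H4 at depth 20
  del 0.0.0.0/0 (clear depth 0)
  lookup 181.140.179.156: bits 10 walk d0:-→d1:H3→d2:- -> H3
  add 144.0.0.0/6 -> H3 at depth 6
  del 147.67.158.144/28 (clear depth 28)
  lookup 128.0.15.241: bits 1000 walk d0:-→d1:H3→d2:-→d3:-→d4:- -> H3
  add 147.67.158.0/23 -> H2 at depth 23
  del 139.219.48.0/20 (clear depth 20)
  lookup 147.67.158.2: bits 100100110100001110011110 walk d0:-→d1:H3→d2:-→d3:-→d4:-→d5:-→d6:H3→d7:-→d8:-→d9:-→d10:-→d11:-→d12:-→d13:-→d14:-→d15:-→d16:-→d17:-→d18:-→d19:-→d20:-→d21:-→d22:-→d23:H2→d24:- -> H2
  add 147.64.0.0/11 -> H0 at depth 11
  lookup 147.64.0.45: bits 10010011010000 walk d0:-→d1:H3→d2:-→d3:-→d4:-→d5:-→d6:H3→d7:-→d8:-→d9:-→d10:-→d11:H0→d12:-→d13:-→d14:- -> H0
  add 125.80.0.0/12 -> H3 at depth 12
  add 139.219.58.176/28 -> H2 at depth 28
  lookup 147.67.158.1: bits 100100110100001110011110 walk d0:-→d1:H3→d2:-→d3:-→d4:-→d5:-→d6:H3→d7:-→d8:-→d9:-→d10:-→d11:H0→d12:-→d13:-→d14:-→d15:-→d16:-→d17:-→d18:-→d19:-→d20:-→d21:-→d22:-→d23:H2→d24:- -> H2
  add 125.83.208.0/20 -> H2 at depth 20
  del 125.83.208.0/20 (clear depth 20)
  lookup 143.100.203.64: bits 10001 walk d0:-→d1:H3→d2:-→d3:-→d4:-→d5:- -> H3
  add 169.92.0.0/16 -> H2 at depth 16
  lookup 144.0.0.19: bits 100100 walk d0:-→d1:H3→d2:-→d3:-→d4:-→d5:-→d6:H3 -> H3
  lookup 139.219.58.176: bits 1000101111011011001110101011 walk d0:-→d1:H3→d2:-→d3:-→d4:-→d5:-→d6:-→d7:-→d8:-→d9:-→d10:-→d11:-→d12:-→d13:-→d14:-→d15:-→d16:-→d17:-→d18:-→d19:-→d20:-→d21:-→d22:-→d23:-→d24:-→d25:-→d26:-→d27:-→d28:H2 -> H2
  add 169.92.39.64/28 -> H4 at depth 28
  lookup 169.92.0.1: bits 101010010101110000 walk d0:-→d1:H3→d2:-→d3:-→d4:-→d5:-→d6:-→d7:-→d8:-→d9:-→d10:-→d11:-→d12:-→d13:-→d14:-→d15:-→d16:H2→d17:-→d18:- -> H2
  add 125.83.215.0/24 -> H1 at depth 24
  add 139.219.58.176/28 -> H4 at depth 28
  lookup 125.81.58.69: bits 01111101010100 walk d0:-→d1:-→d2:-→d3:-→d4:-→d5:-→d6:-→d7:-→d8:-→d9:-→d10:-→d11:-→d12:H3→d13:-→d14:- -> H3
  del 169.92.0.0/16 (clear depth 16)
  lookup 63.139.62.198: bits 0 walk d0:-→d1:- -> no-route

== LOOKUPS ==
["H1","H3","H3","H2","H0","H2","H3","H3","H2","H2","H3","no-route"]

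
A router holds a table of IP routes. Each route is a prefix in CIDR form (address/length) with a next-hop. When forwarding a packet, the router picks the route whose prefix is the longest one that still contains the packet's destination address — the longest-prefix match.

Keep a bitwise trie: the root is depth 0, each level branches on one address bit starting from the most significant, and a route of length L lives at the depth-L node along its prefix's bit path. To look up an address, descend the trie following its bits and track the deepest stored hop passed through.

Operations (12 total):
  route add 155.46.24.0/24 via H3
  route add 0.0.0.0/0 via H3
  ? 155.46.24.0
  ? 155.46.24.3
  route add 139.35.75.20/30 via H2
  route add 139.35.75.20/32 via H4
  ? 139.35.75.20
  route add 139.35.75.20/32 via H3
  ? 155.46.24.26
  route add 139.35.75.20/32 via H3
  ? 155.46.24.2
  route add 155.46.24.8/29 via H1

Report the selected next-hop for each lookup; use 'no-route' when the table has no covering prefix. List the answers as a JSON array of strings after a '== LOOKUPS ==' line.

Apply in order:
  add 155.46.24.0/24 -> H3 at depth 24
  add 0.0.0.0/0 -> H3 at depth 0
  lookup 155.46.24.0: bits 100110110010111000011000 walk d0:H3→d1:-→d2:-→d3:-→d4:-→d5:-→d6:-→d7:-→d8:-→d9:-→d10:-→d11:-→d12:-→d13:-→d14:-→d15:-→d16:-→d17:-→d18:-→d19:-→d20:-→d21:-→d22:-→d23:-→d24:H3 -> H3
  lookup 155.46.24.3: bits 100110110010111000011000 walk d0:H3→d1:-→d2:-→d3:-→d4:-→d5:-→d6:-→d7:-→d8:-→d9:-→d10:-→d11:-→d12:-→d13:-→d14:-→d15:-→d16:-→d17:-→d18:-→d19:-→d20:-→d21:-→d22:-→d23:-→d24:H3 -> H3
  add 139.35.75.20/30 -> H2 at depth 30
  add 139.35.75.20/32 -> H4 at depth 32
  lookup 139.35.75.20: bits 10001011001000110100101100010100 walk d0:H3→d1:-→d2:-→d3:-→d4:-→d5:-→d6:-→d7:-→d8:-→d9:-→d10:-→d11:-→d12:-→d13:-→d14:-→d15:-→d16:-→d17:-→d18:-→d19:-→d20:-→d21:-→d22:-→d23:-→d24:-→d25:-→d26:-→d27:-→d28:-→d29:-→d30:H2→d31:-→d32:H4 -> H4
  add 139.35.75.20/32 -> H3 at depth 32
  lookup 155.46.24.26: bits 100110110010111000011000 walk d0:H3→d1:-→d2:-→d3:-→d4:-→d5:-→d6:-→d7:-→d8:-→d9:-→d10:-→d11:-→d12:-→d13:-→d14:-→d15:-→d16:-→d17:-→d18:-→d19:-→d20:-→d21:-→d22:-→d23:-→d24:H3 -> H3
  add 139.35.75.20/32 -> H3 at depth 32
  lookup 155.46.24.2: bits 100110110010111000011000 walk d0:H3→d1:-→d2:-→d3:-→d4:-→d5:-→d6:-→d7:-→d8:-→d9:-→d10:-→d11:-→d12:-→d13:-→d14:-→d15:-→d16:-→d17:-→d18:-→d19:-→d20:-→d21:-→d22:-→d23:-→d24:H3 -> H3
  add 155.46.24.8/29 -> H1 at depth 29

== LOOKUPS ==
["H3","H3","H4","H3","H3"]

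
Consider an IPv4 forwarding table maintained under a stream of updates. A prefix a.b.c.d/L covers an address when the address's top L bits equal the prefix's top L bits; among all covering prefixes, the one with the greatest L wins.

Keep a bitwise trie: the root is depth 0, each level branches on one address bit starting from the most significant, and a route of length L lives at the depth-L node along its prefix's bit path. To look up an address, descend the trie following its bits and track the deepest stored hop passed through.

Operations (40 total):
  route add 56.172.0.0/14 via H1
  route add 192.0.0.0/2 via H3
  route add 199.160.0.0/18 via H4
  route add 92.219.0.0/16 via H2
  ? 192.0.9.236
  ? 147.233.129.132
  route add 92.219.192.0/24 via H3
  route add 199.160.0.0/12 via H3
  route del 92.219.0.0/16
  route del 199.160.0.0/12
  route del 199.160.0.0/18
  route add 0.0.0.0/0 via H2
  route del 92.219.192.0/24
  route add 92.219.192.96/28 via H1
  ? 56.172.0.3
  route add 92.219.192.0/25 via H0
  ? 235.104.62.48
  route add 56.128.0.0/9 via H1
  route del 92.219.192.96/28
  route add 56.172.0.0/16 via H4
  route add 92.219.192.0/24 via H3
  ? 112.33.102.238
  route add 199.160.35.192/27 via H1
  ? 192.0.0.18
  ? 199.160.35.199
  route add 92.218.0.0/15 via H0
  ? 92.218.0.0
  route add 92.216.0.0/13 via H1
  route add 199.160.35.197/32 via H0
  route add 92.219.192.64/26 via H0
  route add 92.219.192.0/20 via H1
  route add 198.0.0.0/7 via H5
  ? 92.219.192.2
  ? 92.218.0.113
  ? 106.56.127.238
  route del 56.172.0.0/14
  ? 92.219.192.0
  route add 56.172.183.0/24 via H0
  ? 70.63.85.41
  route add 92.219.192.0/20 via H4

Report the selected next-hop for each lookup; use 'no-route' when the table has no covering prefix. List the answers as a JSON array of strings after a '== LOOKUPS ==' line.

Apply in order:
  add 56.172.0.0/14 -> H1 at depth 14
  add 192.0.0.0/2 -> H3 at depth 2
  add 199.160.0.0/18 -> H4 at depth 18
  add 92.219.0.0/16 -> H2 at depth 16
  lookup 192.0.9.236: bits 11000 walk d0:-→d1:-→d2:H3→d3:-→d4:-→d5:- -> H3
  lookup 147.233.129.132: bits 1 walk d0:-→d1:- -> no-route
  add 92.219.192.0/24 -> H3 at depth 24
  add 199.160.0.0/12 -> H3 at depth 12
  - 92.219.0.0/16 clear@16
  - 199.160.0.0/12 clear@12
  - 199.160.0.0/18 clear@18
  add 0.0.0.0/0 -> H2 at depth 0
  - 92.219.192.0/24 clear@24
  add 92.219.192.96/28 -> H1 at depth 28
  lookup 56.172.0.3: bits 00111000101011 walk d0:H2→d1:-→d2:-→d3:-→d4:-→d5:-→d6:-→d7:-→d8:-→d9:-→d10:-→d11:-→d12:-→d13:-→d14:H1 -> H1
  add 92.219.192.0/25 -> H0 at depth 25
  lookup 235.104.62.48: bits 11 walk d0:H2→d1:-→d2:H3 -> H3
  add 56.128.0.0/9 -> H1 at depth 9
  - 92.219.192.96/28 clear@28
  add 56.172.0.0/16 -> H4 at depth 16
  add 92.219.192.0/24 -> H3 at depth 24
  lookup 112.33.102.238: bits 01 walk d0:H2→d1:-→d2:- -> H2
  add 199.160.35.192/27 -> H1 at depth 27
  lookup 192.0.0.18: bits 11000 walk d0:H2→d1:-→d2:H3→d3:-→d4:-→d5:- -> H3
  lookup 199.160.35.199: bits 110001111010000000100011110 walk d0:H2→d1:-→d2:H3→d3:-→d4:-→d5:-→d6:-→d7:-→d8:-→d9:-→d10:-→d11:-→d12:-→d13:-→d14:-→d15:-→d16:-→d17:-→d18:-→d19:-→d20:-→d21:-→d22:-→d23:-→d24:-→d25:-→d26:-→d27:H1 -> H1
  add 92.218.0.0/15 -> H0 at depth 15
  lookup 92.218.0.0: bits 010111001101101 walk d0:H2→d1:-→d2:-→d3:-→d4:-→d5:-→d6:-→d7:-→d8:-→d9:-→d10:-→d11:-→d12:-→d13:-→d14:-→d15:H0 -> H0
  add 92.216.0.0/13 -> H1 at depth 13
  add 199.160.35.197/32 -> H0 at depth 32
  add 92.219.192.64/26 -> H0 at depth 26
  add 92.219.192.0/20 -> H1 at depth 20
  add 198.0.0.0/7 -> H5 at depth 7
  lookup 92.219.192.2: bits 0101110011011011110000000 walk d0:H2→d1:-→d2:-→d3:-→d4:-→d5:-→d6:-→d7:-→d8:-→d9:-→d10:-→d11:-→d12:-→d13:H1→d14:-→d15:H0→d16:-→d17:-→d18:-→d19:-→d20:H1→d21:-→d22:-→d23:-→d24:H3→d25:H0 -> H0
  lookup 92.218.0.113: bits 010111001101101 walk d0:H2→d1:-→d2:-→d3:-→d4:-→d5:-→d6:-→d7:-→d8:-→d9:-→d10:-→d11:-→d12:-→d13:H1→d14:-→d15:H0 -> H0
  lookup 106.56.127.238: bits 01 walk d0:H2→d1:-→d2:- -> H2
  - 56.172.0.0/14 clear@14
  lookup 92.219.192.0: bits 0101110011011011110000000 walk d0:H2→d1:-→d2:-→d3:-→d4:-→d5:-→d6:-→d7:-→d8:-→d9:-→d10:-→d11:-→d12:-→d13:H1→d14:-→d15:H0→d16:-→d17:-→d18:-→d19:-→d20:H1→d21:-→d22:-→d23:-→d24:H3→d25:H0 -> H0
  add 56.172.183.0/24 -> H0 at depth 24
  lookup 70.63.85.41: bits 010 walk d0:H2→d1:-→d2:-→d3:- -> H2
  add 92.219.192.0/20 -> H4 at depth 20

== LOOKUPS ==
["H3","no-route","H1","H3","H2","H3","H1","H0","H0","H0","H2","H0","H2"]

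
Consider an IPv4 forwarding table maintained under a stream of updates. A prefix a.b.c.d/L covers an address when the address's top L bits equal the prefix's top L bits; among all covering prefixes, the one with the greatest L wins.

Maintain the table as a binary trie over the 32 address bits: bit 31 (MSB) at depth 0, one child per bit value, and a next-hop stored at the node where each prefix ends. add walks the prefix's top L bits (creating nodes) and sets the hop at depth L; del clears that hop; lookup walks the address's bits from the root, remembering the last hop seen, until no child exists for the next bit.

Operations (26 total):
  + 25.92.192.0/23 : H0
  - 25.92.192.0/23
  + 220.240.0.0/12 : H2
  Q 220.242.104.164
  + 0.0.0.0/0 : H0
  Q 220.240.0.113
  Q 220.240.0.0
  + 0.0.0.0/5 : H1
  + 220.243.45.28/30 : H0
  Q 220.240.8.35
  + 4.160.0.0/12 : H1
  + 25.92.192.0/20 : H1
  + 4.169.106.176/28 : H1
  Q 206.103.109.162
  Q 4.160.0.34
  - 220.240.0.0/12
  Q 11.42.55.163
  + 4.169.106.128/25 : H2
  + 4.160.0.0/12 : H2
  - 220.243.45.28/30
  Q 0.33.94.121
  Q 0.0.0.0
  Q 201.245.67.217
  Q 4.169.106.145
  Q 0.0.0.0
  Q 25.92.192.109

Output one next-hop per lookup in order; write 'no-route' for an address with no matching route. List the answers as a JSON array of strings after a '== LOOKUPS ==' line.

Apply in order:
  add 25.92.192.0/23 -> H0 at depth 23
  del 25.92.192.0/23 (clear depth 23)
  add 220.240.0.0/12 -> H2 at depth 12
  ? 220.242.104.164  path d0:-→d1:-→d2:-→d3:-→d4:-→d5:-→d6:-→d7:-→d8:-→d9:-→d10:-→d11:-→d12:H2  best=H2
  add 0.0.0.0/0 -> H0 at depth 0
  ? 220.240.0.113  path d0:H0→d1:-→d2:-→d3:-→d4:-→d5:-→d6:-→d7:-→d8:-→d9:-→d10:-→d11:-→d12:H2  best=H2
  ? 220.240.0.0  path d0:H0→d1:-→d2:-→d3:-→d4:-→d5:-→d6:-→d7:-→d8:-→d9:-→d10:-→d11:-→d12:H2  best=H2
  add 0.0.0.0/5 -> H1 at depth 5
  add 220.243.45.28/30 -> H0 at depth 30
  ? 220.240.8.35  path d0:H0→d1:-→d2:-→d3:-→d4:-→d5:-→d6:-→d7:-→d8:-→d9:-→d10:-→d11:-→d12:H2→d13:-→d14:-  best=H2
  add 4.160.0.0/12 -> H1 at depth 12
  add 25.92.192.0/20 -> H1 at depth 20
  add 4.169.106.176/28 -> H1 at depth 28
  ? 206.103.109.162  path d0:H0→d1:-→d2:-→d3:-  best=H0
  ? 4.160.0.34  path d0:H0→d1:-→d2:-→d3:-→d4:-→d5:H1→d6:-→d7:-→d8:-→d9:-→d10:-→d11:-→d12:H1  best=H1
  del 220.240.0.0/12 (clear depth 12)
  ? 11.42.55.163  path d0:H0→d1:-→d2:-→d3:-→d4:-  best=H0
  add 4.169.106.128/25 -> H2 at depth 25
  add 4.160.0.0/12 -> H2 at depth 12
  del 220.243.45.28/30 (clear depth 30)
  ? 0.33.94.121  path d0:H0→d1:-→d2:-→d3:-→d4:-→d5:H1  best=H1
  ? 0.0.0.0  path d0:H0→d1:-→d2:-→d3:-→d4:-→d5:H1  best=H1
  ? 201.245.67.217  path d0:H0→d1:-→d2:-→d3:-  best=H0
  ? 4.169.106.145  path d0:H0→d1:-→d2:-→d3:-→d4:-→d5:H1→d6:-→d7:-→d8:-→d9:-→d10:-→d11:-→d12:H2→d13:-→d14:-→d15:-→d16:-→d17:-→d18:-→d19:-→d20:-→d21:-→d22:-→d23:-→d24:-→d25:H2→d26:-  best=H2
  ? 0.0.0.0  path d0:H0→d1:-→d2:-→d3:-→d4:-→d5:H1  best=H1
  ? 25.92.192.109  path d0:H0→d1:-→d2:-→d3:-→d4:-→d5:-→d6:-→d7:-→d8:-→d9:-→d10:-→d11:-→d12:-→d13:-→d14:-→d15:-→d16:-→d17:-→d18:-→d19:-→d20:H1→d21:-→d22:-→d23:-  best=H1

== LOOKUPS ==
["H2","H2","H2","H2","H0","H1","H0","H1","H1","H0","H2","H1","H1"]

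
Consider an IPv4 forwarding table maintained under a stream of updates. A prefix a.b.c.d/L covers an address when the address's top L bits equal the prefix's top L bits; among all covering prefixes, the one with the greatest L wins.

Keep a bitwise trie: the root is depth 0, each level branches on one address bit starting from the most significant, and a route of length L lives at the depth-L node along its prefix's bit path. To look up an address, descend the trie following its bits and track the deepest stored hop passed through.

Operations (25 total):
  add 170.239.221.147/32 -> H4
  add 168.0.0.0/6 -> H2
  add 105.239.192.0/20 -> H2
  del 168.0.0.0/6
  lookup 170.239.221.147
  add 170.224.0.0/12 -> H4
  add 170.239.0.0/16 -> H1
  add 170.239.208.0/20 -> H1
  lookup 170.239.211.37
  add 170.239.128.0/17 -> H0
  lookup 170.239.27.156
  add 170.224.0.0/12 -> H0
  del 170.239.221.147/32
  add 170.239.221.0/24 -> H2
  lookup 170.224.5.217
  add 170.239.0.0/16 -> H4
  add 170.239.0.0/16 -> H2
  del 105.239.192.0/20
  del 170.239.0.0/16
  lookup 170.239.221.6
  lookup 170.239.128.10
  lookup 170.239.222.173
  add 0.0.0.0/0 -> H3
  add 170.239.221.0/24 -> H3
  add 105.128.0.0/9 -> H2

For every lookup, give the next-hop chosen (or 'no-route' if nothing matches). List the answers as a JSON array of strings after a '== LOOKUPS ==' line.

Process each operation:
  + 170.239.221.147/32 (H4) depth=32
  + 168.0.0.0/6 (H2) depth=6
  + 105.239.192.0/20 (H2) depth=20
  del 168.0.0.0/6 (clear depth 6)
  ? 170.239.221.147  path d0:-→d1:-→d2:-→d3:-→d4:-→d5:-→d6:-→d7:-→d8:-→d9:-→d10:-→d11:-→d12:-→d13:-→d14:-→d15:-→d16:-→d17:-→d18:-→d19:-→d20:-→d21:-→d22:-→d23:-→d24:-→d25:-→d26:-→d27:-→d28:-→d29:-→d30:-→d31:-→d32:H4  best=H4
  + 170.224.0.0/12 (H4) depth=12
  + 170.239.0.0/16 (H1) depth=16
  + 170.239.208.0/20 (H1) depth=20
  ? 170.239.211.37  path d0:-→d1:-→d2:-→d3:-→d4:-→d5:-→d6:-→d7:-→d8:-→d9:-→d10:-→d11:-→d12:H4→d13:-→d14:-→d15:-→d16:H1→d17:-→d18:-→d19:-→d20:H1  best=H1
  + 170.239.128.0/17 (H0) depth=17
  ? 170.239.27.156  path d0:-→d1:-→d2:-→d3:-→d4:-→d5:-→d6:-→d7:-→d8:-→d9:-→d10:-→d11:-→d12:H4→d13:-→d14:-→d15:-→d16:H1  best=H1
  + 170.224.0.0/12 (H0) depth=12
  del 170.239.221.147/32 (clear depth 32)
  + 170.239.221.0/24 (H2) depth=24
  ? 170.224.5.217  path d0:-→d1:-→d2:-→d3:-→d4:-→d5:-→d6:-→d7:-→d8:-→d9:-→d10:-→d11:-→d12:H0  best=H0
  + 170.239.0.0/16 (H4) depth=16
  + 170.239.0.0/16 (H2) depth=16
  del 105.239.192.0/20 (clear depth 20)
  del 170.239.0.0/16 (clear depth 16)
  ? 170.239.221.6  path d0:-→d1:-→d2:-→d3:-→d4:-→d5:-→d6:-→d7:-→d8:-→d9:-→d10:-→d11:-→d12:H0→d13:-→d14:-→d15:-→d16:-→d17:H0→d18:-→d19:-→d20:H1→d21:-→d22:-→d23:-→d24:H2  best=H2
  ? 170.239.128.10  path d0:-→d1:-→d2:-→d3:-→d4:-→d5:-→d6:-→d7:-→d8:-→d9:-→d10:-→d11:-→d12:H0→d13:-→d14:-→d15:-→d16:-→d17:H0  best=H0
  ? 170.239.222.173  path d0:-→d1:-→d2:-→d3:-→d4:-→d5:-→d6:-→d7:-→d8:-→d9:-→d10:-→d11:-→d12:H0→d13:-→d14:-→d15:-→d16:-→d17:H0→d18:-→d19:-→d20:H1→d21:-→d22:-  best=H1
  + 0.0.0.0/0 (H3) depth=0
  + 170.239.221.0/24 (H3) depth=24
  + 105.128.0.0/9 (H2) depth=9

== LOOKUPS ==
["H4","H1","H1","H0","H2","H0","H1"]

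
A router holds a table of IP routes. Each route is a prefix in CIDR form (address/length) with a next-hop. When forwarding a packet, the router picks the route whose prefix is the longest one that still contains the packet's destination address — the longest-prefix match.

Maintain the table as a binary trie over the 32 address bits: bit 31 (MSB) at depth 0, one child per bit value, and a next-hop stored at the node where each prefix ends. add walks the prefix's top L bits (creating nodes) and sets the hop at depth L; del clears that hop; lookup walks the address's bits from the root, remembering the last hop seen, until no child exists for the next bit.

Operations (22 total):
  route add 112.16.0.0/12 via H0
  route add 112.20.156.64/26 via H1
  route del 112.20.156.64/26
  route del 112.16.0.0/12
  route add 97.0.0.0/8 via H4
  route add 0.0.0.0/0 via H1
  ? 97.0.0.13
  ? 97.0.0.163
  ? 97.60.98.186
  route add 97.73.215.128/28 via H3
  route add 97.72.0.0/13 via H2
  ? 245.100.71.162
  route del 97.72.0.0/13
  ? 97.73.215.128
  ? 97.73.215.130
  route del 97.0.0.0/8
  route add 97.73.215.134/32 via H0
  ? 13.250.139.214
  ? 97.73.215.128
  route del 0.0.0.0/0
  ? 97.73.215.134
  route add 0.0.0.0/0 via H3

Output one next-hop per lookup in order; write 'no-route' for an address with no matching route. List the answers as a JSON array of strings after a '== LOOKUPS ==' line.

Trace:
  + 112.16.0.0/12 (H0) depth=12
  + 112.20.156.64/26 (H1) depth=26
  del 112.20.156.64/26 (clear depth 26)
  del 112.16.0.0/12 (clear depth 12)
  + 97.0.0.0/8 (H4) depth=8
  + 0.0.0.0/0 (H1) depth=0
  lookup 97.0.0.13: bits 01100001 walk d0:H1→d1:-→d2:-→d3:-→d4:-→d5:-→d6:-→d7:-→d8:H4 -> H4
  lookup 97.0.0.163: bits 01100001 walk d0:H1→d1:-→d2:-→d3:-→d4:-→d5:-→d6:-→d7:-→d8:H4 -> H4
  lookup 97.60.98.186: bits 01100001 walk d0:H1→d1:-→d2:-→d3:-→d4:-→d5:-→d6:-→d7:-→d8:H4 -> H4
  + 97.73.215.128/28 (H3) depth=28
  + 97.72.0.0/13 (H2) depth=13
  lookup 245.100.71.162: bits ε walk d0:H1 -> H1
  del 97.72.0.0/13 (clear depth 13)
  lookup 97.73.215.128: bits 0110000101001001110101111000 walk d0:H1→d1:-→d2:-→d3:-→d4:-→d5:-→d6:-→d7:-→d8:H4→d9:-→d10:-→d11:-→d12:-→d13:-→d14:-→d15:-→d16:-→d17:-→d18:-→d19:-→d20:-→d21:-→d22:-→d23:-→d24:-→d25:-→d26:-→d27:-→d28:H3 -> H3
  lookup 97.73.215.130: bits 0110000101001001110101111000 walk d0:H1→d1:-→d2:-→d3:-→d4:-→d5:-→d6:-→d7:-→d8:H4→d9:-→d10:-→d11:-→d12:-→d13:-→d14:-→d15:-→d16:-→d17:-→d18:-→d19:-→d20:-→d21:-→d22:-→d23:-→d24:-→d25:-→d26:-→d27:-→d28:H3 -> H3
  del 97.0.0.0/8 (clear depth 8)
  + 97.73.215.134/32 (H0) depth=32
  lookup 13.250.139.214: bits 0 walk d0:H1→d1:- -> H1
  lookup 97.73.215.128: bits 01100001010010011101011110000 walk d0:H1→d1:-→d2:-→d3:-→d4:-→d5:-→d6:-→d7:-→d8:-→d9:-→d10:-→d11:-→d12:-→d13:-→d14:-→d15:-→d16:-→d17:-→d18:-→d19:-→d20:-→d21:-→d22:-→d23:-→d24:-→d25:-→d26:-→d27:-→d28:H3→d29:- -> H3
  del 0.0.0.0/0 (clear depth 0)
  lookup 97.73.215.134: bits 01100001010010011101011110000110 walk d0:-→d1:-→d2:-→d3:-→d4:-→d5:-→d6:-→d7:-→d8:-→d9:-→d10:-→d11:-→d12:-→d13:-→d14:-→d15:-→d16:-→d17:-→d18:-→d19:-→d20:-→d21:-→d22:-→d23:-→d24:-→d25:-→d26:-→d27:-→d28:H3→d29:-→d30:-→d31:-→d32:H0 -> H0
  + 0.0.0.0/0 (H3) depth=0

== LOOKUPS ==
["H4","H4","H4","H1","H3","H3","H1","H3","H0"]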